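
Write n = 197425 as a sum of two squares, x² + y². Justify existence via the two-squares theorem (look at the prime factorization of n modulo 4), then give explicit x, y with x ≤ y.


Step 1: Factor n = 197425 = 5^2 · 53 · 149.
Step 2: Check the mod-4 condition on each prime factor: 5 ≡ 1 (mod 4), exponent 2; 53 ≡ 1 (mod 4), exponent 1; 149 ≡ 1 (mod 4), exponent 1.
All primes ≡ 3 (mod 4) appear to even exponent (or don't appear), so by the two-squares theorem n IS expressible as a sum of two squares.
Step 3: Build a representation. Group n = k² · m with k = 5 and m = 53 · 149 = 7897 (a product of primes ≡ 1 (mod 4)); a representation of m scales to one of n via (k·x)² + (k·y)² = k²(x² + y²). Each prime p ≡ 1 (mod 4) is itself a sum of two squares; find a² by testing p − a² for a perfect square:
  53: 53 − 1² = 52, 53 − 2² = 49 = 7² ⇒ 53 = 2² + 7².
  149: 149 − 1² = 148, 149 − 2² = 145, 149 − 3² = 140, 149 − 4² = 133, 149 − 5² = 124, 149 − 6² = 113, 149 − 7² = 100 = 10² ⇒ 149 = 7² + 10².
  Combine using the Brahmagupta–Fibonacci identity (a² + b²)(c² + d²) = (ac − bd)² + (ad + bc)² = (ac + bd)² + (ad − bc)²:
  53 · 149 = 7897: from (2² + 7²)(7² + 10²), take (2·7 − 7·10, 2·10 + 7·7) = (14 − 70, 20 + 49) = (-56, 69); dropping signs (only squares matter) gives (56, 69); check 56² + 69² = 3136 + 4761 = 7897 ✓.
  Scale by k = 5: (5·56, 5·69) = (280, 345).
Step 4: Order so x ≤ y and verify: 280² + 345² = 78400 + 119025 = 197425 = n. ✓

n = 197425 = 280² + 345² (one valid representation with x ≤ y).


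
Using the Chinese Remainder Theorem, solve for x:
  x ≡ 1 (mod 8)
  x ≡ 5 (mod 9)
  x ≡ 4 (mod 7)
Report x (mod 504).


Moduli 8, 9, 7 are pairwise coprime; by CRT there is a unique solution modulo M = 8 · 9 · 7 = 504.
Solve pairwise, accumulating the modulus:
  Start with x ≡ 1 (mod 8).
  Combine with x ≡ 5 (mod 9): since gcd(8, 9) = 1, we get a unique residue mod 72.
    Write x = 1 + 8·t and substitute into x ≡ 5 (mod 9): 8·t ≡ 5 − 1 = 4 (mod 9).
    The inverse of 8 mod 9 is 8 (since 8·8 = 64 = 7·9 + 1), so t ≡ 8·4 = 32 ≡ 5 (mod 9).
    Then x = 1 + 8·5 = 41, valid modulo lcm(8, 9) = 72: x ≡ 41 (mod 72).
  Combine with x ≡ 4 (mod 7): since gcd(72, 7) = 1, we get a unique residue mod 504.
    Write x = 41 + 72·t and substitute into x ≡ 4 (mod 7): 72·t ≡ 4 − 41 = -37 (mod 7).
    Reduce coefficients mod 7: 2·t ≡ 5 (mod 7).
    The inverse of 2 mod 7 is 4 (since 2·4 = 8 = 1·7 + 1), so t ≡ 4·5 = 20 ≡ 6 (mod 7).
    Then x = 41 + 72·6 = 473, valid modulo lcm(72, 7) = 504: x ≡ 473 (mod 504).
Verify: 473 mod 8 = 1 ✓, 473 mod 9 = 5 ✓, 473 mod 7 = 4 ✓.

x ≡ 473 (mod 504).


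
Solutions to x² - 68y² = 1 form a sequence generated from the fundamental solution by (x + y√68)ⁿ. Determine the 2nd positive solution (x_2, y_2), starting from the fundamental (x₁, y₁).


Step 1: Find the fundamental solution (x₁, y₁) of x² - 68y² = 1.
  Expand √68 as a continued fraction. a₀ = ⌊√68⌋ = 8; iterate m_{k+1} = d_k·a_k − m_k, d_{k+1} = (68 − m_{k+1}²)/d_k, a_{k+1} = ⌊(a₀ + m_{k+1})/d_{k+1}⌋ (starting m₀ = 0, d₀ = 1), with convergents p_k = a_k·p_{k-1} + p_{k-2}, q_k = a_k·q_{k-1} + q_{k-2} (p₋₁ = 1, q₋₁ = 0):
  k = 0: a₀ = 8; p₀/q₀ = 8/1; p₀² − 68·q₀² = 64 − 68 = -4.
  k = 1: m = 8, d = 4, a = ⌊(8 + 8)/4⌋ = 4; p/q = (4·8 + 1)/(4·1 + 0) = 33/4; p² − 68·q² = 1089 − 1088 = 1.
  The first convergent with p² − 68·q² = 1 gives the fundamental solution (x₁, y₁) = (33, 4).
Step 2: Apply the recurrence (x_{n+1}, y_{n+1}) = (x₁x_n + 68y₁y_n, x₁y_n + y₁x_n) repeatedly.
  From (x_1, y_1) = (33, 4): x_2 = 33·33 + 68·4·4 = 2177; y_2 = 33·4 + 4·33 = 264.
Step 3: Verify x_2² - 68·y_2² = 4739329 - 4739328 = 1 (should be 1). ✓

(x_1, y_1) = (33, 4); (x_2, y_2) = (2177, 264).


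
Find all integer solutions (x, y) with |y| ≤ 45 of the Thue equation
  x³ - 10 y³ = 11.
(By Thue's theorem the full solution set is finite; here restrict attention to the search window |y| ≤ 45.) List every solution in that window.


The equation is x³ - 10y³ = 11. For fixed y, x³ = 10·y³ + 11, so a solution requires the RHS to be a perfect cube.
Strategy: iterate y from -45 to 45, compute RHS = 10·y³ + 11, and check whether it is a (positive or negative) perfect cube.
Check small values of y:
  y = 0: RHS = 11 is not a perfect cube.
  y = 1: RHS = 21 is not a perfect cube.
  y = -1: RHS = 1 = (1)³ ⇒ x = 1 works.
  y = 2: RHS = 91 is not a perfect cube.
  y = -2: RHS = -69 is not a perfect cube.
  y = 3: RHS = 281 is not a perfect cube.
  y = -3: RHS = -259 is not a perfect cube.
Continuing the search up to |y| = 45 finds no further solutions beyond those listed.
Collected solutions: (1, -1).

Solutions (with |y| ≤ 45): (1, -1).


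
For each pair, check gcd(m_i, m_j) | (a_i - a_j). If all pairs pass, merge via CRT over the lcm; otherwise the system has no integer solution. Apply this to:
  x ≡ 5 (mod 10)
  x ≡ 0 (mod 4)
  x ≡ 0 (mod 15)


Moduli 10, 4, 15 are not pairwise coprime, so CRT works modulo lcm(m_i) when all pairwise compatibility conditions hold.
Pairwise compatibility: gcd(m_i, m_j) must divide a_i - a_j for every pair.
Merge one congruence at a time:
  Start: x ≡ 5 (mod 10).
  Combine with x ≡ 0 (mod 4): gcd(10, 4) = 2, and 0 - 5 = -5 is NOT divisible by 2.
    ⇒ system is inconsistent (no integer solution).

No solution (the system is inconsistent).


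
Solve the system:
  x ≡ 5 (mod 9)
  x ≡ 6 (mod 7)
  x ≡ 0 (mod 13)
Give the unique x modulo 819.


Moduli 9, 7, 13 are pairwise coprime; by CRT there is a unique solution modulo M = 9 · 7 · 13 = 819.
Solve pairwise, accumulating the modulus:
  Start with x ≡ 5 (mod 9).
  Combine with x ≡ 6 (mod 7): since gcd(9, 7) = 1, we get a unique residue mod 63.
    Write x = 5 + 9·t and substitute into x ≡ 6 (mod 7): 9·t ≡ 6 − 5 = 1 (mod 7).
    Reduce coefficients mod 7: 2·t ≡ 1 (mod 7).
    The inverse of 2 mod 7 is 4 (since 2·4 = 8 = 1·7 + 1), so t ≡ 4·1 = 4 ≡ 4 (mod 7).
    Then x = 5 + 9·4 = 41, valid modulo lcm(9, 7) = 63: x ≡ 41 (mod 63).
  Combine with x ≡ 0 (mod 13): since gcd(63, 13) = 1, we get a unique residue mod 819.
    Write x = 41 + 63·t and substitute into x ≡ 0 (mod 13): 63·t ≡ 0 − 41 = -41 (mod 13).
    Reduce coefficients mod 13: 11·t ≡ 11 (mod 13).
    The inverse of 11 mod 13 is 6 (since 11·6 = 66 = 5·13 + 1), so t ≡ 6·11 = 66 ≡ 1 (mod 13).
    Then x = 41 + 63·1 = 104, valid modulo lcm(63, 13) = 819: x ≡ 104 (mod 819).
Verify: 104 mod 9 = 5 ✓, 104 mod 7 = 6 ✓, 104 mod 13 = 0 ✓.

x ≡ 104 (mod 819).


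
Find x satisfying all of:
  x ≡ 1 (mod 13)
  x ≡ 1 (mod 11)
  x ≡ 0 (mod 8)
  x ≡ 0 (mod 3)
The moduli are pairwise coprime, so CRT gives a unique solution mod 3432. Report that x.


Product of moduli M = 13 · 11 · 8 · 3 = 3432.
Merge one congruence at a time:
  Start: x ≡ 1 (mod 13).
  Combine with x ≡ 1 (mod 11); new modulus lcm = 143.
    Write x = 1 + 13·t and substitute into x ≡ 1 (mod 11): 13·t ≡ 1 − 1 = 0 (mod 11).
    Reduce coefficients mod 11: 2·t ≡ 0 (mod 11).
    The inverse of 2 mod 11 is 6 (since 2·6 = 12 = 1·11 + 1), so t ≡ 6·0 = 0 ≡ 0 (mod 11).
    Then x = 1 + 13·0 = 1, valid modulo lcm(13, 11) = 143: x ≡ 1 (mod 143).
  Combine with x ≡ 0 (mod 8); new modulus lcm = 1144.
    Write x = 1 + 143·t and substitute into x ≡ 0 (mod 8): 143·t ≡ 0 − 1 = -1 (mod 8).
    Reduce coefficients mod 8: 7·t ≡ 7 (mod 8).
    The inverse of 7 mod 8 is 7 (since 7·7 = 49 = 6·8 + 1), so t ≡ 7·7 = 49 ≡ 1 (mod 8).
    Then x = 1 + 143·1 = 144, valid modulo lcm(143, 8) = 1144: x ≡ 144 (mod 1144).
  Combine with x ≡ 0 (mod 3); new modulus lcm = 3432.
    Write x = 144 + 1144·t and substitute into x ≡ 0 (mod 3): 1144·t ≡ 0 − 144 = -144 (mod 3).
    Reduce coefficients mod 3: 1·t ≡ 0 (mod 3).
    So t ≡ 0 (mod 3).
    Then x = 144 + 1144·0 = 144, valid modulo lcm(1144, 3) = 3432: x ≡ 144 (mod 3432).
Verify against each original: 144 mod 13 = 1, 144 mod 11 = 1, 144 mod 8 = 0, 144 mod 3 = 0.

x ≡ 144 (mod 3432).


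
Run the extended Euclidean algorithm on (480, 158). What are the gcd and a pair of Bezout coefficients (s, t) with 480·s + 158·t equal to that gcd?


Euclidean algorithm on (480, 158) — divide until remainder is 0:
  480 = 3 · 158 + 6
  158 = 26 · 6 + 2
  6 = 3 · 2 + 0
gcd(480, 158) = 2.
Track Bezout coefficients alongside the remainders: start with r₀ = 480 = a·1 + b·0 (s = 1, t = 0) and r₁ = 158 = a·0 + b·1 (s = 0, t = 1); each new remainder r_{k+1} = r_{k-1} − q_k·r_k inherits s_{k+1} = s_{k-1} − q_k·s_k, t_{k+1} = t_{k-1} − q_k·t_k, so r_k = a·s_k + b·t_k at every step:
  q = 3: r = 6, s = 1 − 3·0 = 1, t = 0 − 3·1 = -3  (check: 480·1 + 158·(-3) = 6)
  q = 26: r = 2, s = 0 − 26·1 = -26, t = 1 − 26·(-3) = 79  (check: 480·(-26) + 158·79 = 2)
The row with r = 2 (the gcd) gives the Bezout coefficients s = -26, t = 79.
Result: 480 · (-26) + 158 · (79) = 2.

gcd(480, 158) = 2; s = -26, t = 79 (check: 480·(-26) + 158·79 = 2).


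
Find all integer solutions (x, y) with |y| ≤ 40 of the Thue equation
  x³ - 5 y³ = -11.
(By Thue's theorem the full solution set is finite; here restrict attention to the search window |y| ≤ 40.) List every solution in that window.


The equation is x³ - 5y³ = -11. For fixed y, x³ = 5·y³ − 11, so a solution requires the RHS to be a perfect cube.
Strategy: iterate y from -40 to 40, compute RHS = 5·y³ − 11, and check whether it is a (positive or negative) perfect cube.
Check small values of y:
  y = 0: RHS = -11 is not a perfect cube.
  y = 1: RHS = -6 is not a perfect cube.
  y = -1: RHS = -16 is not a perfect cube.
  y = 2: RHS = 29 is not a perfect cube.
  y = -2: RHS = -51 is not a perfect cube.
  y = 3: RHS = 124 is not a perfect cube.
  y = -3: RHS = -146 is not a perfect cube.
Continuing the search up to |y| = 40 finds no solutions either.
No (x, y) in the scanned range satisfies the equation.

No integer solutions with |y| ≤ 40.


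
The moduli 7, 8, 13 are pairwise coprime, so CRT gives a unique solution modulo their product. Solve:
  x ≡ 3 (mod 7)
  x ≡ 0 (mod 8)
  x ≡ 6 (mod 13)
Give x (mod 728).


Moduli 7, 8, 13 are pairwise coprime; by CRT there is a unique solution modulo M = 7 · 8 · 13 = 728.
Solve pairwise, accumulating the modulus:
  Start with x ≡ 3 (mod 7).
  Combine with x ≡ 0 (mod 8): since gcd(7, 8) = 1, we get a unique residue mod 56.
    Write x = 3 + 7·t and substitute into x ≡ 0 (mod 8): 7·t ≡ 0 − 3 = -3 (mod 8).
    Reduce coefficients mod 8: 7·t ≡ 5 (mod 8).
    The inverse of 7 mod 8 is 7 (since 7·7 = 49 = 6·8 + 1), so t ≡ 7·5 = 35 ≡ 3 (mod 8).
    Then x = 3 + 7·3 = 24, valid modulo lcm(7, 8) = 56: x ≡ 24 (mod 56).
  Combine with x ≡ 6 (mod 13): since gcd(56, 13) = 1, we get a unique residue mod 728.
    Write x = 24 + 56·t and substitute into x ≡ 6 (mod 13): 56·t ≡ 6 − 24 = -18 (mod 13).
    Reduce coefficients mod 13: 4·t ≡ 8 (mod 13).
    The inverse of 4 mod 13 is 10 (since 4·10 = 40 = 3·13 + 1), so t ≡ 10·8 = 80 ≡ 2 (mod 13).
    Then x = 24 + 56·2 = 136, valid modulo lcm(56, 13) = 728: x ≡ 136 (mod 728).
Verify: 136 mod 7 = 3 ✓, 136 mod 8 = 0 ✓, 136 mod 13 = 6 ✓.

x ≡ 136 (mod 728).


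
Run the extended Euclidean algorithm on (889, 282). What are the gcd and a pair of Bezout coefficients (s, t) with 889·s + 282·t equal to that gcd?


Euclidean algorithm on (889, 282) — divide until remainder is 0:
  889 = 3 · 282 + 43
  282 = 6 · 43 + 24
  43 = 1 · 24 + 19
  24 = 1 · 19 + 5
  19 = 3 · 5 + 4
  5 = 1 · 4 + 1
  4 = 4 · 1 + 0
gcd(889, 282) = 1.
Track Bezout coefficients alongside the remainders: start with r₀ = 889 = a·1 + b·0 (s = 1, t = 0) and r₁ = 282 = a·0 + b·1 (s = 0, t = 1); each new remainder r_{k+1} = r_{k-1} − q_k·r_k inherits s_{k+1} = s_{k-1} − q_k·s_k, t_{k+1} = t_{k-1} − q_k·t_k, so r_k = a·s_k + b·t_k at every step:
  q = 3: r = 43, s = 1 − 3·0 = 1, t = 0 − 3·1 = -3  (check: 889·1 + 282·(-3) = 43)
  q = 6: r = 24, s = 0 − 6·1 = -6, t = 1 − 6·(-3) = 19  (check: 889·(-6) + 282·19 = 24)
  q = 1: r = 19, s = 1 − 1·(-6) = 7, t = -3 − 1·19 = -22  (check: 889·7 + 282·(-22) = 19)
  q = 1: r = 5, s = -6 − 1·7 = -13, t = 19 − 1·(-22) = 41  (check: 889·(-13) + 282·41 = 5)
  q = 3: r = 4, s = 7 − 3·(-13) = 46, t = -22 − 3·41 = -145  (check: 889·46 + 282·(-145) = 4)
  q = 1: r = 1, s = -13 − 1·46 = -59, t = 41 − 1·(-145) = 186  (check: 889·(-59) + 282·186 = 1)
The row with r = 1 (the gcd) gives the Bezout coefficients s = -59, t = 186.
Result: 889 · (-59) + 282 · (186) = 1.

gcd(889, 282) = 1; s = -59, t = 186 (check: 889·(-59) + 282·186 = 1).


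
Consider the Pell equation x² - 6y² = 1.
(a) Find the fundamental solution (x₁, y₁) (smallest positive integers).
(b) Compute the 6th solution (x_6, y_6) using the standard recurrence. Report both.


Step 1: Find the fundamental solution (x₁, y₁) of x² - 6y² = 1.
  Expand √6 as a continued fraction. a₀ = ⌊√6⌋ = 2; iterate m_{k+1} = d_k·a_k − m_k, d_{k+1} = (6 − m_{k+1}²)/d_k, a_{k+1} = ⌊(a₀ + m_{k+1})/d_{k+1}⌋ (starting m₀ = 0, d₀ = 1), with convergents p_k = a_k·p_{k-1} + p_{k-2}, q_k = a_k·q_{k-1} + q_{k-2} (p₋₁ = 1, q₋₁ = 0):
  k = 0: a₀ = 2; p₀/q₀ = 2/1; p₀² − 6·q₀² = 4 − 6 = -2.
  k = 1: m = 2, d = 2, a = ⌊(2 + 2)/2⌋ = 2; p/q = (2·2 + 1)/(2·1 + 0) = 5/2; p² − 6·q² = 25 − 24 = 1.
  The first convergent with p² − 6·q² = 1 gives the fundamental solution (x₁, y₁) = (5, 2).
Step 2: Apply the recurrence (x_{n+1}, y_{n+1}) = (x₁x_n + 6y₁y_n, x₁y_n + y₁x_n) repeatedly.
  From (x_1, y_1) = (5, 2): x_2 = 5·5 + 6·2·2 = 49; y_2 = 5·2 + 2·5 = 20.
  From (x_2, y_2) = (49, 20): x_3 = 5·49 + 6·2·20 = 485; y_3 = 5·20 + 2·49 = 198.
  From (x_3, y_3) = (485, 198): x_4 = 5·485 + 6·2·198 = 4801; y_4 = 5·198 + 2·485 = 1960.
  From (x_4, y_4) = (4801, 1960): x_5 = 5·4801 + 6·2·1960 = 47525; y_5 = 5·1960 + 2·4801 = 19402.
  From (x_5, y_5) = (47525, 19402): x_6 = 5·47525 + 6·2·19402 = 470449; y_6 = 5·19402 + 2·47525 = 192060.
Step 3: Verify x_6² - 6·y_6² = 221322261601 - 221322261600 = 1 (should be 1). ✓

(x_1, y_1) = (5, 2); (x_6, y_6) = (470449, 192060).


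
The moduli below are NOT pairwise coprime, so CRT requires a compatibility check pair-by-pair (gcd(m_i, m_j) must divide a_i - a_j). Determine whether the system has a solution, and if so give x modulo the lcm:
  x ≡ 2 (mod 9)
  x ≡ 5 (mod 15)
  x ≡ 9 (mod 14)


Moduli 9, 15, 14 are not pairwise coprime, so CRT works modulo lcm(m_i) when all pairwise compatibility conditions hold.
Pairwise compatibility: gcd(m_i, m_j) must divide a_i - a_j for every pair.
Merge one congruence at a time:
  Start: x ≡ 2 (mod 9).
  Combine with x ≡ 5 (mod 15): gcd(9, 15) = 3; 5 - 2 = 3, which IS divisible by 3, so compatible.
    Write x = 2 + 9·t and substitute into x ≡ 5 (mod 15): 9·t ≡ 5 − 2 = 3 (mod 15).
    Divide the congruence (and modulus) by g = 3: 3·t ≡ 1 (mod 5).
    The inverse of 3 mod 5 is 2 (since 3·2 = 6 = 1·5 + 1), so t ≡ 2·1 = 2 ≡ 2 (mod 5).
    Then x = 2 + 9·2 = 20, valid modulo lcm(9, 15) = 45: x ≡ 20 (mod 45).
  Combine with x ≡ 9 (mod 14): gcd(45, 14) = 1; 9 - 20 = -11, which IS divisible by 1, so compatible.
    Write x = 20 + 45·t and substitute into x ≡ 9 (mod 14): 45·t ≡ 9 − 20 = -11 (mod 14).
    Reduce coefficients mod 14: 3·t ≡ 3 (mod 14).
    The inverse of 3 mod 14 is 5 (since 3·5 = 15 = 1·14 + 1), so t ≡ 5·3 = 15 ≡ 1 (mod 14).
    Then x = 20 + 45·1 = 65, valid modulo lcm(45, 14) = 630: x ≡ 65 (mod 630).
Verify: 65 mod 9 = 2, 65 mod 15 = 5, 65 mod 14 = 9.

x ≡ 65 (mod 630).


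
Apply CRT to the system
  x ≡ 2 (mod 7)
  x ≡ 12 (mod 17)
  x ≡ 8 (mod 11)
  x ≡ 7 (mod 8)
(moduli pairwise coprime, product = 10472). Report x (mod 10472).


Product of moduli M = 7 · 17 · 11 · 8 = 10472.
Merge one congruence at a time:
  Start: x ≡ 2 (mod 7).
  Combine with x ≡ 12 (mod 17); new modulus lcm = 119.
    Write x = 2 + 7·t and substitute into x ≡ 12 (mod 17): 7·t ≡ 12 − 2 = 10 (mod 17).
    The inverse of 7 mod 17 is 5 (since 7·5 = 35 = 2·17 + 1), so t ≡ 5·10 = 50 ≡ 16 (mod 17).
    Then x = 2 + 7·16 = 114, valid modulo lcm(7, 17) = 119: x ≡ 114 (mod 119).
  Combine with x ≡ 8 (mod 11); new modulus lcm = 1309.
    Write x = 114 + 119·t and substitute into x ≡ 8 (mod 11): 119·t ≡ 8 − 114 = -106 (mod 11).
    Reduce coefficients mod 11: 9·t ≡ 4 (mod 11).
    The inverse of 9 mod 11 is 5 (since 9·5 = 45 = 4·11 + 1), so t ≡ 5·4 = 20 ≡ 9 (mod 11).
    Then x = 114 + 119·9 = 1185, valid modulo lcm(119, 11) = 1309: x ≡ 1185 (mod 1309).
  Combine with x ≡ 7 (mod 8); new modulus lcm = 10472.
    Write x = 1185 + 1309·t and substitute into x ≡ 7 (mod 8): 1309·t ≡ 7 − 1185 = -1178 (mod 8).
    Reduce coefficients mod 8: 5·t ≡ 6 (mod 8).
    The inverse of 5 mod 8 is 5 (since 5·5 = 25 = 3·8 + 1), so t ≡ 5·6 = 30 ≡ 6 (mod 8).
    Then x = 1185 + 1309·6 = 9039, valid modulo lcm(1309, 8) = 10472: x ≡ 9039 (mod 10472).
Verify against each original: 9039 mod 7 = 2, 9039 mod 17 = 12, 9039 mod 11 = 8, 9039 mod 8 = 7.

x ≡ 9039 (mod 10472).


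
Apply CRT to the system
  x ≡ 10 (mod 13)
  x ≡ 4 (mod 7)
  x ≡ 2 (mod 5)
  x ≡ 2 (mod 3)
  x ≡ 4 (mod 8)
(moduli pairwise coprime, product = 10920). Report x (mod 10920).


Product of moduli M = 13 · 7 · 5 · 3 · 8 = 10920.
Merge one congruence at a time:
  Start: x ≡ 10 (mod 13).
  Combine with x ≡ 4 (mod 7); new modulus lcm = 91.
    Write x = 10 + 13·t and substitute into x ≡ 4 (mod 7): 13·t ≡ 4 − 10 = -6 (mod 7).
    Reduce coefficients mod 7: 6·t ≡ 1 (mod 7).
    The inverse of 6 mod 7 is 6 (since 6·6 = 36 = 5·7 + 1), so t ≡ 6·1 = 6 ≡ 6 (mod 7).
    Then x = 10 + 13·6 = 88, valid modulo lcm(13, 7) = 91: x ≡ 88 (mod 91).
  Combine with x ≡ 2 (mod 5); new modulus lcm = 455.
    Write x = 88 + 91·t and substitute into x ≡ 2 (mod 5): 91·t ≡ 2 − 88 = -86 (mod 5).
    Reduce coefficients mod 5: 1·t ≡ 4 (mod 5).
    So t ≡ 4 (mod 5).
    Then x = 88 + 91·4 = 452, valid modulo lcm(91, 5) = 455: x ≡ 452 (mod 455).
  Combine with x ≡ 2 (mod 3); new modulus lcm = 1365.
    Write x = 452 + 455·t and substitute into x ≡ 2 (mod 3): 455·t ≡ 2 − 452 = -450 (mod 3).
    Reduce coefficients mod 3: 2·t ≡ 0 (mod 3).
    The inverse of 2 mod 3 is 2 (since 2·2 = 4 = 1·3 + 1), so t ≡ 2·0 = 0 ≡ 0 (mod 3).
    Then x = 452 + 455·0 = 452, valid modulo lcm(455, 3) = 1365: x ≡ 452 (mod 1365).
  Combine with x ≡ 4 (mod 8); new modulus lcm = 10920.
    Write x = 452 + 1365·t and substitute into x ≡ 4 (mod 8): 1365·t ≡ 4 − 452 = -448 (mod 8).
    Reduce coefficients mod 8: 5·t ≡ 0 (mod 8).
    The inverse of 5 mod 8 is 5 (since 5·5 = 25 = 3·8 + 1), so t ≡ 5·0 = 0 ≡ 0 (mod 8).
    Then x = 452 + 1365·0 = 452, valid modulo lcm(1365, 8) = 10920: x ≡ 452 (mod 10920).
Verify against each original: 452 mod 13 = 10, 452 mod 7 = 4, 452 mod 5 = 2, 452 mod 3 = 2, 452 mod 8 = 4.

x ≡ 452 (mod 10920).


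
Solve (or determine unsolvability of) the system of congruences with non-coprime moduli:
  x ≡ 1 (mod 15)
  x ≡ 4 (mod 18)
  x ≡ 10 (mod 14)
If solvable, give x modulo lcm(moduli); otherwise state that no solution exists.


Moduli 15, 18, 14 are not pairwise coprime, so CRT works modulo lcm(m_i) when all pairwise compatibility conditions hold.
Pairwise compatibility: gcd(m_i, m_j) must divide a_i - a_j for every pair.
Merge one congruence at a time:
  Start: x ≡ 1 (mod 15).
  Combine with x ≡ 4 (mod 18): gcd(15, 18) = 3; 4 - 1 = 3, which IS divisible by 3, so compatible.
    Write x = 1 + 15·t and substitute into x ≡ 4 (mod 18): 15·t ≡ 4 − 1 = 3 (mod 18).
    Divide the congruence (and modulus) by g = 3: 5·t ≡ 1 (mod 6).
    The inverse of 5 mod 6 is 5 (since 5·5 = 25 = 4·6 + 1), so t ≡ 5·1 = 5 ≡ 5 (mod 6).
    Then x = 1 + 15·5 = 76, valid modulo lcm(15, 18) = 90: x ≡ 76 (mod 90).
  Combine with x ≡ 10 (mod 14): gcd(90, 14) = 2; 10 - 76 = -66, which IS divisible by 2, so compatible.
    Write x = 76 + 90·t and substitute into x ≡ 10 (mod 14): 90·t ≡ 10 − 76 = -66 (mod 14).
    Divide the congruence (and modulus) by g = 2: 45·t ≡ -33 (mod 7).
    Reduce coefficients mod 7: 3·t ≡ 2 (mod 7).
    The inverse of 3 mod 7 is 5 (since 3·5 = 15 = 2·7 + 1), so t ≡ 5·2 = 10 ≡ 3 (mod 7).
    Then x = 76 + 90·3 = 346, valid modulo lcm(90, 14) = 630: x ≡ 346 (mod 630).
Verify: 346 mod 15 = 1, 346 mod 18 = 4, 346 mod 14 = 10.

x ≡ 346 (mod 630).


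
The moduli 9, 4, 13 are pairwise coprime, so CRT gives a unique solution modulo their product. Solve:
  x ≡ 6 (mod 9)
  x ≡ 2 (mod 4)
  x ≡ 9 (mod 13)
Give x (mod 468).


Moduli 9, 4, 13 are pairwise coprime; by CRT there is a unique solution modulo M = 9 · 4 · 13 = 468.
Solve pairwise, accumulating the modulus:
  Start with x ≡ 6 (mod 9).
  Combine with x ≡ 2 (mod 4): since gcd(9, 4) = 1, we get a unique residue mod 36.
    Write x = 6 + 9·t and substitute into x ≡ 2 (mod 4): 9·t ≡ 2 − 6 = -4 (mod 4).
    Reduce coefficients mod 4: 1·t ≡ 0 (mod 4).
    So t ≡ 0 (mod 4).
    Then x = 6 + 9·0 = 6, valid modulo lcm(9, 4) = 36: x ≡ 6 (mod 36).
  Combine with x ≡ 9 (mod 13): since gcd(36, 13) = 1, we get a unique residue mod 468.
    Write x = 6 + 36·t and substitute into x ≡ 9 (mod 13): 36·t ≡ 9 − 6 = 3 (mod 13).
    Reduce coefficients mod 13: 10·t ≡ 3 (mod 13).
    The inverse of 10 mod 13 is 4 (since 10·4 = 40 = 3·13 + 1), so t ≡ 4·3 = 12 ≡ 12 (mod 13).
    Then x = 6 + 36·12 = 438, valid modulo lcm(36, 13) = 468: x ≡ 438 (mod 468).
Verify: 438 mod 9 = 6 ✓, 438 mod 4 = 2 ✓, 438 mod 13 = 9 ✓.

x ≡ 438 (mod 468).


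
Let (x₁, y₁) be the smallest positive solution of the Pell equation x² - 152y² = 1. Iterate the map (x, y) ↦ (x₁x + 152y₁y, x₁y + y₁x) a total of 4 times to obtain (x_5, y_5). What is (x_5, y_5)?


Step 1: Find the fundamental solution (x₁, y₁) of x² - 152y² = 1.
  Expand √152 as a continued fraction. a₀ = ⌊√152⌋ = 12; iterate m_{k+1} = d_k·a_k − m_k, d_{k+1} = (152 − m_{k+1}²)/d_k, a_{k+1} = ⌊(a₀ + m_{k+1})/d_{k+1}⌋ (starting m₀ = 0, d₀ = 1), with convergents p_k = a_k·p_{k-1} + p_{k-2}, q_k = a_k·q_{k-1} + q_{k-2} (p₋₁ = 1, q₋₁ = 0):
  k = 0: a₀ = 12; p₀/q₀ = 12/1; p₀² − 152·q₀² = 144 − 152 = -8.
  k = 1: m = 12, d = 8, a = ⌊(12 + 12)/8⌋ = 3; p/q = (3·12 + 1)/(3·1 + 0) = 37/3; p² − 152·q² = 1369 − 1368 = 1.
  The first convergent with p² − 152·q² = 1 gives the fundamental solution (x₁, y₁) = (37, 3).
Step 2: Apply the recurrence (x_{n+1}, y_{n+1}) = (x₁x_n + 152y₁y_n, x₁y_n + y₁x_n) repeatedly.
  From (x_1, y_1) = (37, 3): x_2 = 37·37 + 152·3·3 = 2737; y_2 = 37·3 + 3·37 = 222.
  From (x_2, y_2) = (2737, 222): x_3 = 37·2737 + 152·3·222 = 202501; y_3 = 37·222 + 3·2737 = 16425.
  From (x_3, y_3) = (202501, 16425): x_4 = 37·202501 + 152·3·16425 = 14982337; y_4 = 37·16425 + 3·202501 = 1215228.
  From (x_4, y_4) = (14982337, 1215228): x_5 = 37·14982337 + 152·3·1215228 = 1108490437; y_5 = 37·1215228 + 3·14982337 = 89910447.
Step 3: Verify x_5² - 152·y_5² = 1228751048920450969 - 1228751048920450968 = 1 (should be 1). ✓

(x_1, y_1) = (37, 3); (x_5, y_5) = (1108490437, 89910447).


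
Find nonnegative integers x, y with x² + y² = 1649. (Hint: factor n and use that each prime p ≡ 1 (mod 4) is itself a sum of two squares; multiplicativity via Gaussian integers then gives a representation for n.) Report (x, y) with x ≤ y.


Step 1: Factor n = 1649 = 17 · 97.
Step 2: Check the mod-4 condition on each prime factor: 17 ≡ 1 (mod 4), exponent 1; 97 ≡ 1 (mod 4), exponent 1.
All primes ≡ 3 (mod 4) appear to even exponent (or don't appear), so by the two-squares theorem n IS expressible as a sum of two squares.
Step 3: Build a representation. Here n = 17 · 97 is a product of primes ≡ 1 (mod 4). Each prime p ≡ 1 (mod 4) is itself a sum of two squares; find a² by testing p − a² for a perfect square:
  17: 17 − 1² = 16 = 4² ⇒ 17 = 1² + 4².
  97: 97 − 1² = 96, 97 − 2² = 93, 97 − 3² = 88, 97 − 4² = 81 = 9² ⇒ 97 = 4² + 9².
  Combine using the Brahmagupta–Fibonacci identity (a² + b²)(c² + d²) = (ac − bd)² + (ad + bc)² = (ac + bd)² + (ad − bc)²:
  17 · 97 = 1649: from (1² + 4²)(4² + 9²), take (1·4 − 4·9, 1·9 + 4·4) = (4 − 36, 9 + 16) = (-32, 25); dropping signs (only squares matter) gives (32, 25); check 32² + 25² = 1024 + 625 = 1649 ✓.
Step 4: Order so x ≤ y and verify: 25² + 32² = 625 + 1024 = 1649 = n. ✓

n = 1649 = 25² + 32² (one valid representation with x ≤ y).


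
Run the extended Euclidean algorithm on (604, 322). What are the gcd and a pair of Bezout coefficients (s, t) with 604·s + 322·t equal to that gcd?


Euclidean algorithm on (604, 322) — divide until remainder is 0:
  604 = 1 · 322 + 282
  322 = 1 · 282 + 40
  282 = 7 · 40 + 2
  40 = 20 · 2 + 0
gcd(604, 322) = 2.
Track Bezout coefficients alongside the remainders: start with r₀ = 604 = a·1 + b·0 (s = 1, t = 0) and r₁ = 322 = a·0 + b·1 (s = 0, t = 1); each new remainder r_{k+1} = r_{k-1} − q_k·r_k inherits s_{k+1} = s_{k-1} − q_k·s_k, t_{k+1} = t_{k-1} − q_k·t_k, so r_k = a·s_k + b·t_k at every step:
  q = 1: r = 282, s = 1 − 1·0 = 1, t = 0 − 1·1 = -1  (check: 604·1 + 322·(-1) = 282)
  q = 1: r = 40, s = 0 − 1·1 = -1, t = 1 − 1·(-1) = 2  (check: 604·(-1) + 322·2 = 40)
  q = 7: r = 2, s = 1 − 7·(-1) = 8, t = -1 − 7·2 = -15  (check: 604·8 + 322·(-15) = 2)
The row with r = 2 (the gcd) gives the Bezout coefficients s = 8, t = -15.
Result: 604 · (8) + 322 · (-15) = 2.

gcd(604, 322) = 2; s = 8, t = -15 (check: 604·8 + 322·(-15) = 2).


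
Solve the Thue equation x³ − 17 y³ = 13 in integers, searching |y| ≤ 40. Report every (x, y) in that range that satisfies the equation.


The equation is x³ - 17y³ = 13. For fixed y, x³ = 17·y³ + 13, so a solution requires the RHS to be a perfect cube.
Strategy: iterate y from -40 to 40, compute RHS = 17·y³ + 13, and check whether it is a (positive or negative) perfect cube.
Check small values of y:
  y = 0: RHS = 13 is not a perfect cube.
  y = 1: RHS = 30 is not a perfect cube.
  y = -1: RHS = -4 is not a perfect cube.
  y = 2: RHS = 149 is not a perfect cube.
  y = -2: RHS = -123 is not a perfect cube.
  y = 3: RHS = 472 is not a perfect cube.
  y = -3: RHS = -446 is not a perfect cube.
Continuing the search up to |y| = 40 finds no solutions either.
No (x, y) in the scanned range satisfies the equation.

No integer solutions with |y| ≤ 40.


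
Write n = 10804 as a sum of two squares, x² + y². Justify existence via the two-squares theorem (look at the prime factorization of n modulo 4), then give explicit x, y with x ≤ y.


Step 1: Factor n = 10804 = 2^2 · 37 · 73.
Step 2: Check the mod-4 condition on each prime factor: 2 = 2 (special); 37 ≡ 1 (mod 4), exponent 1; 73 ≡ 1 (mod 4), exponent 1.
All primes ≡ 3 (mod 4) appear to even exponent (or don't appear), so by the two-squares theorem n IS expressible as a sum of two squares.
Step 3: Build a representation. Group n = k² · m with k = 2 and m = 37 · 73 = 2701 (a product of primes ≡ 1 (mod 4)); a representation of m scales to one of n via (k·x)² + (k·y)² = k²(x² + y²). Each prime p ≡ 1 (mod 4) is itself a sum of two squares; find a² by testing p − a² for a perfect square:
  37: 37 − 1² = 36 = 6² ⇒ 37 = 1² + 6².
  73: 73 − 1² = 72, 73 − 2² = 69, 73 − 3² = 64 = 8² ⇒ 73 = 3² + 8².
  Combine using the Brahmagupta–Fibonacci identity (a² + b²)(c² + d²) = (ac − bd)² + (ad + bc)² = (ac + bd)² + (ad − bc)²:
  37 · 73 = 2701: from (1² + 6²)(3² + 8²), take (1·3 − 6·8, 1·8 + 6·3) = (3 − 48, 8 + 18) = (-45, 26); dropping signs (only squares matter) gives (45, 26); check 45² + 26² = 2025 + 676 = 2701 ✓.
  Scale by k = 2: (2·45, 2·26) = (90, 52).
Step 4: Order so x ≤ y and verify: 52² + 90² = 2704 + 8100 = 10804 = n. ✓

n = 10804 = 52² + 90² (one valid representation with x ≤ y).


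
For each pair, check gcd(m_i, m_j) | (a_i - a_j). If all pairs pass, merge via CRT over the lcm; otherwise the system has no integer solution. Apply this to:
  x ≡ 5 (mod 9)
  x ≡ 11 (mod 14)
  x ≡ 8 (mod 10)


Moduli 9, 14, 10 are not pairwise coprime, so CRT works modulo lcm(m_i) when all pairwise compatibility conditions hold.
Pairwise compatibility: gcd(m_i, m_j) must divide a_i - a_j for every pair.
Merge one congruence at a time:
  Start: x ≡ 5 (mod 9).
  Combine with x ≡ 11 (mod 14): gcd(9, 14) = 1; 11 - 5 = 6, which IS divisible by 1, so compatible.
    Write x = 5 + 9·t and substitute into x ≡ 11 (mod 14): 9·t ≡ 11 − 5 = 6 (mod 14).
    The inverse of 9 mod 14 is 11 (since 9·11 = 99 = 7·14 + 1), so t ≡ 11·6 = 66 ≡ 10 (mod 14).
    Then x = 5 + 9·10 = 95, valid modulo lcm(9, 14) = 126: x ≡ 95 (mod 126).
  Combine with x ≡ 8 (mod 10): gcd(126, 10) = 2, and 8 - 95 = -87 is NOT divisible by 2.
    ⇒ system is inconsistent (no integer solution).

No solution (the system is inconsistent).


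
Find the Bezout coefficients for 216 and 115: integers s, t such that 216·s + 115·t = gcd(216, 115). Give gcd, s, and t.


Euclidean algorithm on (216, 115) — divide until remainder is 0:
  216 = 1 · 115 + 101
  115 = 1 · 101 + 14
  101 = 7 · 14 + 3
  14 = 4 · 3 + 2
  3 = 1 · 2 + 1
  2 = 2 · 1 + 0
gcd(216, 115) = 1.
Track Bezout coefficients alongside the remainders: start with r₀ = 216 = a·1 + b·0 (s = 1, t = 0) and r₁ = 115 = a·0 + b·1 (s = 0, t = 1); each new remainder r_{k+1} = r_{k-1} − q_k·r_k inherits s_{k+1} = s_{k-1} − q_k·s_k, t_{k+1} = t_{k-1} − q_k·t_k, so r_k = a·s_k + b·t_k at every step:
  q = 1: r = 101, s = 1 − 1·0 = 1, t = 0 − 1·1 = -1  (check: 216·1 + 115·(-1) = 101)
  q = 1: r = 14, s = 0 − 1·1 = -1, t = 1 − 1·(-1) = 2  (check: 216·(-1) + 115·2 = 14)
  q = 7: r = 3, s = 1 − 7·(-1) = 8, t = -1 − 7·2 = -15  (check: 216·8 + 115·(-15) = 3)
  q = 4: r = 2, s = -1 − 4·8 = -33, t = 2 − 4·(-15) = 62  (check: 216·(-33) + 115·62 = 2)
  q = 1: r = 1, s = 8 − 1·(-33) = 41, t = -15 − 1·62 = -77  (check: 216·41 + 115·(-77) = 1)
The row with r = 1 (the gcd) gives the Bezout coefficients s = 41, t = -77.
Result: 216 · (41) + 115 · (-77) = 1.

gcd(216, 115) = 1; s = 41, t = -77 (check: 216·41 + 115·(-77) = 1).


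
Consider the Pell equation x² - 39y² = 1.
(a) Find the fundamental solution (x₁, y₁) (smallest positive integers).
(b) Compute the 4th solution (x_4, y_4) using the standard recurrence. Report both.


Step 1: Find the fundamental solution (x₁, y₁) of x² - 39y² = 1.
  Expand √39 as a continued fraction. a₀ = ⌊√39⌋ = 6; iterate m_{k+1} = d_k·a_k − m_k, d_{k+1} = (39 − m_{k+1}²)/d_k, a_{k+1} = ⌊(a₀ + m_{k+1})/d_{k+1}⌋ (starting m₀ = 0, d₀ = 1), with convergents p_k = a_k·p_{k-1} + p_{k-2}, q_k = a_k·q_{k-1} + q_{k-2} (p₋₁ = 1, q₋₁ = 0):
  k = 0: a₀ = 6; p₀/q₀ = 6/1; p₀² − 39·q₀² = 36 − 39 = -3.
  k = 1: m = 6, d = 3, a = ⌊(6 + 6)/3⌋ = 4; p/q = (4·6 + 1)/(4·1 + 0) = 25/4; p² − 39·q² = 625 − 624 = 1.
  The first convergent with p² − 39·q² = 1 gives the fundamental solution (x₁, y₁) = (25, 4).
Step 2: Apply the recurrence (x_{n+1}, y_{n+1}) = (x₁x_n + 39y₁y_n, x₁y_n + y₁x_n) repeatedly.
  From (x_1, y_1) = (25, 4): x_2 = 25·25 + 39·4·4 = 1249; y_2 = 25·4 + 4·25 = 200.
  From (x_2, y_2) = (1249, 200): x_3 = 25·1249 + 39·4·200 = 62425; y_3 = 25·200 + 4·1249 = 9996.
  From (x_3, y_3) = (62425, 9996): x_4 = 25·62425 + 39·4·9996 = 3120001; y_4 = 25·9996 + 4·62425 = 499600.
Step 3: Verify x_4² - 39·y_4² = 9734406240001 - 9734406240000 = 1 (should be 1). ✓

(x_1, y_1) = (25, 4); (x_4, y_4) = (3120001, 499600).


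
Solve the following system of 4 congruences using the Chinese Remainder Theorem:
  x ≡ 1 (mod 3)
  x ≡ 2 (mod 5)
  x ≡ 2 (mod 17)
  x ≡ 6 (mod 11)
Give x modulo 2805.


Product of moduli M = 3 · 5 · 17 · 11 = 2805.
Merge one congruence at a time:
  Start: x ≡ 1 (mod 3).
  Combine with x ≡ 2 (mod 5); new modulus lcm = 15.
    Write x = 1 + 3·t and substitute into x ≡ 2 (mod 5): 3·t ≡ 2 − 1 = 1 (mod 5).
    The inverse of 3 mod 5 is 2 (since 3·2 = 6 = 1·5 + 1), so t ≡ 2·1 = 2 ≡ 2 (mod 5).
    Then x = 1 + 3·2 = 7, valid modulo lcm(3, 5) = 15: x ≡ 7 (mod 15).
  Combine with x ≡ 2 (mod 17); new modulus lcm = 255.
    Write x = 7 + 15·t and substitute into x ≡ 2 (mod 17): 15·t ≡ 2 − 7 = -5 (mod 17).
    Reduce coefficients mod 17: 15·t ≡ 12 (mod 17).
    The inverse of 15 mod 17 is 8 (since 15·8 = 120 = 7·17 + 1), so t ≡ 8·12 = 96 ≡ 11 (mod 17).
    Then x = 7 + 15·11 = 172, valid modulo lcm(15, 17) = 255: x ≡ 172 (mod 255).
  Combine with x ≡ 6 (mod 11); new modulus lcm = 2805.
    Write x = 172 + 255·t and substitute into x ≡ 6 (mod 11): 255·t ≡ 6 − 172 = -166 (mod 11).
    Reduce coefficients mod 11: 2·t ≡ 10 (mod 11).
    The inverse of 2 mod 11 is 6 (since 2·6 = 12 = 1·11 + 1), so t ≡ 6·10 = 60 ≡ 5 (mod 11).
    Then x = 172 + 255·5 = 1447, valid modulo lcm(255, 11) = 2805: x ≡ 1447 (mod 2805).
Verify against each original: 1447 mod 3 = 1, 1447 mod 5 = 2, 1447 mod 17 = 2, 1447 mod 11 = 6.

x ≡ 1447 (mod 2805).


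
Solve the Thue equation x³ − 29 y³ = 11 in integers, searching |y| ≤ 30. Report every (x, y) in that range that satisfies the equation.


The equation is x³ - 29y³ = 11. For fixed y, x³ = 29·y³ + 11, so a solution requires the RHS to be a perfect cube.
Strategy: iterate y from -30 to 30, compute RHS = 29·y³ + 11, and check whether it is a (positive or negative) perfect cube.
Check small values of y:
  y = 0: RHS = 11 is not a perfect cube.
  y = 1: RHS = 40 is not a perfect cube.
  y = -1: RHS = -18 is not a perfect cube.
  y = 2: RHS = 243 is not a perfect cube.
  y = -2: RHS = -221 is not a perfect cube.
  y = 3: RHS = 794 is not a perfect cube.
  y = -3: RHS = -772 is not a perfect cube.
Continuing the search up to |y| = 30 finds no solutions either.
No (x, y) in the scanned range satisfies the equation.

No integer solutions with |y| ≤ 30.


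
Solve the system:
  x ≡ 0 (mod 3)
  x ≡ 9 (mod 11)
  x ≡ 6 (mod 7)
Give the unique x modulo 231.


Moduli 3, 11, 7 are pairwise coprime; by CRT there is a unique solution modulo M = 3 · 11 · 7 = 231.
Solve pairwise, accumulating the modulus:
  Start with x ≡ 0 (mod 3).
  Combine with x ≡ 9 (mod 11): since gcd(3, 11) = 1, we get a unique residue mod 33.
    Write x = 0 + 3·t and substitute into x ≡ 9 (mod 11): 3·t ≡ 9 − 0 = 9 (mod 11).
    The inverse of 3 mod 11 is 4 (since 3·4 = 12 = 1·11 + 1), so t ≡ 4·9 = 36 ≡ 3 (mod 11).
    Then x = 0 + 3·3 = 9, valid modulo lcm(3, 11) = 33: x ≡ 9 (mod 33).
  Combine with x ≡ 6 (mod 7): since gcd(33, 7) = 1, we get a unique residue mod 231.
    Write x = 9 + 33·t and substitute into x ≡ 6 (mod 7): 33·t ≡ 6 − 9 = -3 (mod 7).
    Reduce coefficients mod 7: 5·t ≡ 4 (mod 7).
    The inverse of 5 mod 7 is 3 (since 5·3 = 15 = 2·7 + 1), so t ≡ 3·4 = 12 ≡ 5 (mod 7).
    Then x = 9 + 33·5 = 174, valid modulo lcm(33, 7) = 231: x ≡ 174 (mod 231).
Verify: 174 mod 3 = 0 ✓, 174 mod 11 = 9 ✓, 174 mod 7 = 6 ✓.

x ≡ 174 (mod 231).


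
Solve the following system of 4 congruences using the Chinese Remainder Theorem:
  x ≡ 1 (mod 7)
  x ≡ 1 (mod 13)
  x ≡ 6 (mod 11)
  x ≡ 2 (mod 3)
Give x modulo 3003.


Product of moduli M = 7 · 13 · 11 · 3 = 3003.
Merge one congruence at a time:
  Start: x ≡ 1 (mod 7).
  Combine with x ≡ 1 (mod 13); new modulus lcm = 91.
    Write x = 1 + 7·t and substitute into x ≡ 1 (mod 13): 7·t ≡ 1 − 1 = 0 (mod 13).
    The inverse of 7 mod 13 is 2 (since 7·2 = 14 = 1·13 + 1), so t ≡ 2·0 = 0 ≡ 0 (mod 13).
    Then x = 1 + 7·0 = 1, valid modulo lcm(7, 13) = 91: x ≡ 1 (mod 91).
  Combine with x ≡ 6 (mod 11); new modulus lcm = 1001.
    Write x = 1 + 91·t and substitute into x ≡ 6 (mod 11): 91·t ≡ 6 − 1 = 5 (mod 11).
    Reduce coefficients mod 11: 3·t ≡ 5 (mod 11).
    The inverse of 3 mod 11 is 4 (since 3·4 = 12 = 1·11 + 1), so t ≡ 4·5 = 20 ≡ 9 (mod 11).
    Then x = 1 + 91·9 = 820, valid modulo lcm(91, 11) = 1001: x ≡ 820 (mod 1001).
  Combine with x ≡ 2 (mod 3); new modulus lcm = 3003.
    Write x = 820 + 1001·t and substitute into x ≡ 2 (mod 3): 1001·t ≡ 2 − 820 = -818 (mod 3).
    Reduce coefficients mod 3: 2·t ≡ 1 (mod 3).
    The inverse of 2 mod 3 is 2 (since 2·2 = 4 = 1·3 + 1), so t ≡ 2·1 = 2 ≡ 2 (mod 3).
    Then x = 820 + 1001·2 = 2822, valid modulo lcm(1001, 3) = 3003: x ≡ 2822 (mod 3003).
Verify against each original: 2822 mod 7 = 1, 2822 mod 13 = 1, 2822 mod 11 = 6, 2822 mod 3 = 2.

x ≡ 2822 (mod 3003).


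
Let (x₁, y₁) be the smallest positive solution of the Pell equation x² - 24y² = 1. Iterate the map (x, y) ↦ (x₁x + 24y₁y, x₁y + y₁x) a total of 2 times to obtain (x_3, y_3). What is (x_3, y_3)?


Step 1: Find the fundamental solution (x₁, y₁) of x² - 24y² = 1.
  Expand √24 as a continued fraction. a₀ = ⌊√24⌋ = 4; iterate m_{k+1} = d_k·a_k − m_k, d_{k+1} = (24 − m_{k+1}²)/d_k, a_{k+1} = ⌊(a₀ + m_{k+1})/d_{k+1}⌋ (starting m₀ = 0, d₀ = 1), with convergents p_k = a_k·p_{k-1} + p_{k-2}, q_k = a_k·q_{k-1} + q_{k-2} (p₋₁ = 1, q₋₁ = 0):
  k = 0: a₀ = 4; p₀/q₀ = 4/1; p₀² − 24·q₀² = 16 − 24 = -8.
  k = 1: m = 4, d = 8, a = ⌊(4 + 4)/8⌋ = 1; p/q = (1·4 + 1)/(1·1 + 0) = 5/1; p² − 24·q² = 25 − 24 = 1.
  The first convergent with p² − 24·q² = 1 gives the fundamental solution (x₁, y₁) = (5, 1).
Step 2: Apply the recurrence (x_{n+1}, y_{n+1}) = (x₁x_n + 24y₁y_n, x₁y_n + y₁x_n) repeatedly.
  From (x_1, y_1) = (5, 1): x_2 = 5·5 + 24·1·1 = 49; y_2 = 5·1 + 1·5 = 10.
  From (x_2, y_2) = (49, 10): x_3 = 5·49 + 24·1·10 = 485; y_3 = 5·10 + 1·49 = 99.
Step 3: Verify x_3² - 24·y_3² = 235225 - 235224 = 1 (should be 1). ✓

(x_1, y_1) = (5, 1); (x_3, y_3) = (485, 99).


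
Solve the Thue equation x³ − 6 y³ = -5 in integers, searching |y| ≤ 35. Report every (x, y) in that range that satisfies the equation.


The equation is x³ - 6y³ = -5. For fixed y, x³ = 6·y³ − 5, so a solution requires the RHS to be a perfect cube.
Strategy: iterate y from -35 to 35, compute RHS = 6·y³ − 5, and check whether it is a (positive or negative) perfect cube.
Check small values of y:
  y = 0: RHS = -5 is not a perfect cube.
  y = 1: RHS = 1 = (1)³ ⇒ x = 1 works.
  y = -1: RHS = -11 is not a perfect cube.
  y = 2: RHS = 43 is not a perfect cube.
  y = -2: RHS = -53 is not a perfect cube.
  y = 3: RHS = 157 is not a perfect cube.
  y = -3: RHS = -167 is not a perfect cube.
Continuing the search up to |y| = 35 finds no further solutions beyond those listed.
Collected solutions: (1, 1).

Solutions (with |y| ≤ 35): (1, 1).


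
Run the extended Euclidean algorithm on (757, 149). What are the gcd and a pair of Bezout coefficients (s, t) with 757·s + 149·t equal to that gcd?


Euclidean algorithm on (757, 149) — divide until remainder is 0:
  757 = 5 · 149 + 12
  149 = 12 · 12 + 5
  12 = 2 · 5 + 2
  5 = 2 · 2 + 1
  2 = 2 · 1 + 0
gcd(757, 149) = 1.
Track Bezout coefficients alongside the remainders: start with r₀ = 757 = a·1 + b·0 (s = 1, t = 0) and r₁ = 149 = a·0 + b·1 (s = 0, t = 1); each new remainder r_{k+1} = r_{k-1} − q_k·r_k inherits s_{k+1} = s_{k-1} − q_k·s_k, t_{k+1} = t_{k-1} − q_k·t_k, so r_k = a·s_k + b·t_k at every step:
  q = 5: r = 12, s = 1 − 5·0 = 1, t = 0 − 5·1 = -5  (check: 757·1 + 149·(-5) = 12)
  q = 12: r = 5, s = 0 − 12·1 = -12, t = 1 − 12·(-5) = 61  (check: 757·(-12) + 149·61 = 5)
  q = 2: r = 2, s = 1 − 2·(-12) = 25, t = -5 − 2·61 = -127  (check: 757·25 + 149·(-127) = 2)
  q = 2: r = 1, s = -12 − 2·25 = -62, t = 61 − 2·(-127) = 315  (check: 757·(-62) + 149·315 = 1)
The row with r = 1 (the gcd) gives the Bezout coefficients s = -62, t = 315.
Result: 757 · (-62) + 149 · (315) = 1.

gcd(757, 149) = 1; s = -62, t = 315 (check: 757·(-62) + 149·315 = 1).
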